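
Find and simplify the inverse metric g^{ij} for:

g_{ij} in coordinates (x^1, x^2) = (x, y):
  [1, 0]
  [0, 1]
The metric is diagonal, so g^{ij} is diagonal with entries 1/g_{ii}: diag(1, 1).
g^{ij}:
  [1, 0]
  [0, 1]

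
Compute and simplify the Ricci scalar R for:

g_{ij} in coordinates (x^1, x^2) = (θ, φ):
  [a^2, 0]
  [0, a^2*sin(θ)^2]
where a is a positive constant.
Non-zero Christoffel symbols (Γ^k_{ij} = Γ^k_{ji}):
Γ^θ_{φ φ} = -sin(2*θ)/2
Γ^φ_{θ φ} = 1/tan(θ)
Ricci tensor (R_{ij} = R^k_{ikj}): R_{θθ} = 1, R_{θφ} = 0, R_{φφ} = sin(θ)^2
Inverse metric: g^{θθ} = 1/a^2, g^{φφ} = 1/(a^2*sin(θ)^2)
R = g^{ij} R_{ij} = (1/a^2)(1) + (1/(a^2*sin(θ)^2))(sin(θ)^2) = 2/a^2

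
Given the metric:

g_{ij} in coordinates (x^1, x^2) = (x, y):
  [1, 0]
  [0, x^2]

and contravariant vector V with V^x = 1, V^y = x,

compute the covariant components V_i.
V_i = g_{ij} V^j:
V_x = (1)(1) + (0)(x) = 1
V_y = (0)(1) + (x^2)(x) = x^3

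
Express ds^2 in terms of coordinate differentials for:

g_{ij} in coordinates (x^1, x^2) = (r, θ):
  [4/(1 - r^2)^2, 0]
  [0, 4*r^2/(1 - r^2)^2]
ds^2 = g_{ij} dx^i dx^j; only the non-zero components contribute.
ds^2 = (4/(1 - r^2)^2) dr^2 + (4*r^2/(1 - r^2)^2) dθ^2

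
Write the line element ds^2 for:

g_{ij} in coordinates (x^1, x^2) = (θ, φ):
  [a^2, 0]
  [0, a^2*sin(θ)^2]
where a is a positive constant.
ds^2 = g_{ij} dx^i dx^j; only the non-zero components contribute.
ds^2 = a^2 dθ^2 + a^2*sin(θ)^2 dφ^2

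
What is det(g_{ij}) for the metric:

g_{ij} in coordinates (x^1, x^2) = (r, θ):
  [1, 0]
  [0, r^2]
For a 2×2 metric: det(g) = g_{11}·g_{22} - g_{12}·g_{21}
= (1)·(r^2) - (0)·(0)
= r^2 - 0
det(g) = r^2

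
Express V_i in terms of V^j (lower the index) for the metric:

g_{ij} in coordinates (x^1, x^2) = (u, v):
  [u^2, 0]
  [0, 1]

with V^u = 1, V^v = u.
V_i = g_{ij} V^j:
V_u = (u^2)(1) + (0)(u) = u^2
V_v = (0)(1) + (1)(u) = u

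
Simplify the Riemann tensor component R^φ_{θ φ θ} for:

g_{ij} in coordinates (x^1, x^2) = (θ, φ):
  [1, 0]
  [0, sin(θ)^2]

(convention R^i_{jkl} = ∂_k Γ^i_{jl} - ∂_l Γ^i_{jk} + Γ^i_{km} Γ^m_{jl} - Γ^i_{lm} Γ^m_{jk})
Non-zero Christoffel symbols (Γ^k_{ij} = Γ^k_{ji}):
Γ^θ_{φ φ} = -sin(2*θ)/2
Γ^φ_{θ φ} = 1/tan(θ)
R^φ_{θ φ θ} = ∂_φ Γ^φ_{θ θ} - ∂_θ Γ^φ_{θ φ} + Γ^φ_{φ m} Γ^m_{θ θ} - Γ^φ_{θ m} Γ^m_{θ φ}
  = (0) - (-1/sin(θ)^2) + (0) - (1/tan(θ)^2) = 1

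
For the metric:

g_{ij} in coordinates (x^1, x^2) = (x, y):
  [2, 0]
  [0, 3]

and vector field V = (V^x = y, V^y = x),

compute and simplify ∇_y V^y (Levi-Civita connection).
All Christoffel symbols are zero.
∇_y V^y = ∂_y V^y + Γ^y_{y j} V^j
  = (0) + (0)(y) + (0)(x)
  = 0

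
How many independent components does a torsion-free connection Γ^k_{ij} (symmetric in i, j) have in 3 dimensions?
Γ^k_{ij} has n choices for the upper index and n(n+1)/2 independent symmetric lower index pairs.
Total = 3 × 3×4/2 = 3 × 6 = 18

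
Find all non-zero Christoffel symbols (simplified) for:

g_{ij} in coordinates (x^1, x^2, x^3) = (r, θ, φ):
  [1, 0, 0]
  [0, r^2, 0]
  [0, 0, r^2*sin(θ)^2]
Using Γ^k_{ij} = (1/2) g^{km} (∂_i g_{mj} + ∂_j g_{mi} - ∂_m g_{ij}); the metric is diagonal, so only the m = k term contributes.
Non-zero symbols (using the symmetry Γ^k_{ij} = Γ^k_{ji}):
Γ^r_{θ θ} = (1/2) g^{rr} (∂_θ g_{rθ} + ∂_θ g_{rθ} - ∂_r g_{θθ}) = (1/2)(1)((0) + (0) - (2*r)) = -r
Γ^r_{φ φ} = (1/2) g^{rr} (∂_φ g_{rφ} + ∂_φ g_{rφ} - ∂_r g_{φφ}) = (1/2)(1)((0) + (0) - (2*r*sin(θ)^2)) = -r*sin(θ)^2
Γ^θ_{r θ} = (1/2) g^{θθ} (∂_r g_{θθ} + ∂_θ g_{θr} - ∂_θ g_{rθ}) = (1/2)(1/r^2)((2*r) + (0) - (0)) = 1/r
Γ^θ_{φ φ} = (1/2) g^{θθ} (∂_φ g_{θφ} + ∂_φ g_{θφ} - ∂_θ g_{φφ}) = (1/2)(1/r^2)((0) + (0) - (r^2*sin(2*θ))) = -sin(2*θ)/2
Γ^φ_{r φ} = (1/2) g^{φφ} (∂_r g_{φφ} + ∂_φ g_{φr} - ∂_φ g_{rφ}) = (1/2)(1/(r^2*sin(θ)^2))((2*r*sin(θ)^2) + (0) - (0)) = 1/r
Γ^φ_{θ φ} = (1/2) g^{φφ} (∂_θ g_{φφ} + ∂_φ g_{φθ} - ∂_φ g_{θφ}) = (1/2)(1/(r^2*sin(θ)^2))((r^2*sin(2*θ)) + (0) - (0)) = 1/tan(θ)
All other Christoffel symbols are zero.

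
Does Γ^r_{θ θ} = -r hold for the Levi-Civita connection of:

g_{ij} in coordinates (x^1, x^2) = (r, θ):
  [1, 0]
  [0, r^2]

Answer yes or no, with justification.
Γ^r_{θ θ} = (1/2) g^{rr} (∂_θ g_{rθ} + ∂_θ g_{rθ} - ∂_r g_{θθ}) = (1/2)(1)((0) + (0) - (2*r)) = -r
This equals the proposed value -r.
Yes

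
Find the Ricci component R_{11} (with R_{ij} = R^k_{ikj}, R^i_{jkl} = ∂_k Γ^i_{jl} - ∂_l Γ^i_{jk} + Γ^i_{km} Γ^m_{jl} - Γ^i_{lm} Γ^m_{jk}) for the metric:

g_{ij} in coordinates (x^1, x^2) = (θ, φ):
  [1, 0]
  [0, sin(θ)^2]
Non-zero Christoffel symbols (Γ^k_{ij} = Γ^k_{ji}):
Γ^θ_{φ φ} = -sin(2*θ)/2
Γ^φ_{θ φ} = 1/tan(θ)
R^θ_{θ θ θ} = 0 (a repeated index in an antisymmetric pair)
R^φ_{θ φ θ} = ∂_φ Γ^φ_{θ θ} - ∂_θ Γ^φ_{θ φ} + Γ^φ_{φ m} Γ^m_{θ θ} - Γ^φ_{θ m} Γ^m_{θ φ}
  = (0) - (-1/sin(θ)^2) + (0) - (1/tan(θ)^2) = 1
R_{θθ} = R^θ_{θ θ θ} + R^φ_{θ φ θ} = (0) + (1) = 1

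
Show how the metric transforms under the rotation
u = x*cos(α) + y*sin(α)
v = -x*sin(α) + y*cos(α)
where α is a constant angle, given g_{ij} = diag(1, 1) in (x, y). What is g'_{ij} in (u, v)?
Invert the transformation: x = u*cos(α) - v*sin(α), y = u*sin(α) + v*cos(α)
g'_{ij} = (∂x^k/∂x'^i)(∂x^l/∂x'^j) g_{kl}; with g_{kl} = δ_{kl} this is Σ_k (∂x^k/∂x'^i)(∂x^k/∂x'^j).
Jacobian: ∂x/∂u = cos(α), ∂x/∂v = -sin(α), ∂y/∂u = sin(α), ∂y/∂v = cos(α)
g'_{uu} = (cos(α))(cos(α)) + (sin(α))(sin(α)) = 1
g'_{uv} = (cos(α))(-sin(α)) + (sin(α))(cos(α)) = 0
g'_{vv} = (-sin(α))(-sin(α)) + (cos(α))(cos(α)) = 1
g'_{ij} = diag(1, 1)
The Euclidean metric is invariant under rotations.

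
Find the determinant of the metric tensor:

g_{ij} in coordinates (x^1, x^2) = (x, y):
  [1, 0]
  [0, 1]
For a 2×2 metric: det(g) = g_{11}·g_{22} - g_{12}·g_{21}
= (1)·(1) - (0)·(0)
= 1 - 0
det(g) = 1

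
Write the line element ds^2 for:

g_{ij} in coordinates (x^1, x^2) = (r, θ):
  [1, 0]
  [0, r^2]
ds^2 = g_{ij} dx^i dx^j; only the non-zero components contribute.
ds^2 = dr^2 + r^2 dθ^2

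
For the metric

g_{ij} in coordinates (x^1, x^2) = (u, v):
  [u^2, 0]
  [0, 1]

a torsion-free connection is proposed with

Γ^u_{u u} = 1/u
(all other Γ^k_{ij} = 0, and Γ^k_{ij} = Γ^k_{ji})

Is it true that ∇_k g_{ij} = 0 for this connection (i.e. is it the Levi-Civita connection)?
Using ∇_k g_{ij} = ∂_k g_{ij} - Γ^m_{ki} g_{mj} - Γ^m_{kj} g_{im}:
e.g. ∇_u g_{uu} = (2*u) - (u) - (u) = 0
Every component ∇_k g_{ij} vanishes: the connection is metric compatible.
Yes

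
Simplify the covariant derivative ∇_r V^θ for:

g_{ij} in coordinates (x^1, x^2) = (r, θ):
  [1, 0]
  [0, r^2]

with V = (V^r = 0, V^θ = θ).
Non-zero Christoffel symbols:
Γ^r_{θ θ} = -r
Γ^θ_{r θ} = 1/r
∇_r V^θ = ∂_r V^θ + Γ^θ_{r j} V^j
  = (0) + (0)(0) + (1/r)(θ)
  = θ/r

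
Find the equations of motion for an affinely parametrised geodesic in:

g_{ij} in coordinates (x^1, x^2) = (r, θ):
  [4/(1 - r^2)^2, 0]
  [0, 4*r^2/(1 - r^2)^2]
Geodesic equation: d^2x^k/dλ^2 + Γ^k_{ij} (dx^i/dλ)(dx^j/dλ) = 0.
Non-zero Christoffel symbols:
Γ^r_{r r} = 2*r/(1 - r^2)
Γ^r_{θ θ} = (r^3 + r)/(r^2 - 1)
Γ^θ_{r θ} = (-r^2 - 1)/(r^3 - r)
Substituting (the symmetric pair Γ^k_{ij}, Γ^k_{ji} combines into a factor 2):
d^2r/dλ^2 + (2*r/(1 - r^2)) (dr/dλ)^2 + ((r^3 + r)/(r^2 - 1)) (dθ/dλ)^2 = 0
d^2θ/dλ^2 + ((-2*r^2 - 2)/(r^3 - r)) (dr/dλ)(dθ/dλ) = 0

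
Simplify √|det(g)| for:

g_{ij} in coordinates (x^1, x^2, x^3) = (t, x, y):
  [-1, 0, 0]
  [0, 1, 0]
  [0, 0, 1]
det(g) = -1
√|det(g)| = 1
Volume element: dV = 1 dt dx dy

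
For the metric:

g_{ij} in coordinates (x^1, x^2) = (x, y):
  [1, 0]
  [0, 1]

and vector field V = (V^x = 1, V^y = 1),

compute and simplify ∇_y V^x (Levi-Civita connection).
All Christoffel symbols are zero.
∇_y V^x = ∂_y V^x + Γ^x_{y j} V^j
  = (0) + (0)(1) + (0)(1)
  = 0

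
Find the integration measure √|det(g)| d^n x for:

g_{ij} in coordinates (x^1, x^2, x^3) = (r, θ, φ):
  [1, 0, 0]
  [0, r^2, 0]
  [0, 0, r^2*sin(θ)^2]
det(g) = r^4*sin(θ)^2
√|det(g)| = r^2*sin(θ) (taking 0 < θ < π so that |sin(θ)| = sin(θ))
Volume element: dV = r^2*sin(θ) dr dθ dφ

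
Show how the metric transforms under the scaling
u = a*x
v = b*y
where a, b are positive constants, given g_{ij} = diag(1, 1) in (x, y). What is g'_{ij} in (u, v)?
Invert the transformation: x = u/a, y = v/b
g'_{ij} = (∂x^k/∂x'^i)(∂x^l/∂x'^j) g_{kl}; with g_{kl} = δ_{kl} this is Σ_k (∂x^k/∂x'^i)(∂x^k/∂x'^j).
Jacobian: ∂x/∂u = 1/a, ∂x/∂v = 0, ∂y/∂u = 0, ∂y/∂v = 1/b
g'_{uu} = (1/a)(1/a) + (0)(0) = 1/a^2
g'_{uv} = (1/a)(0) + (0)(1/b) = 0
g'_{vv} = (0)(0) + (1/b)(1/b) = 1/b^2
g'_{ij} = diag(1/a^2, 1/b^2)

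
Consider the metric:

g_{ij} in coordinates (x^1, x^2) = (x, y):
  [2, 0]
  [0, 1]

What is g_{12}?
With x^1 = x, x^2 = y, g_{12} = g_{xy} is the row-1, column-2 entry of the matrix.
g_{12} = 0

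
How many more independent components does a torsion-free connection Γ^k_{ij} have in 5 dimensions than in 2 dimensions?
Independent components in n dimensions: n × n(n+1)/2 = n^2(n+1)/2.
5D: 5 × 15 = 75
2D: 2 × 3 = 6
Difference = 75 - 6 = 69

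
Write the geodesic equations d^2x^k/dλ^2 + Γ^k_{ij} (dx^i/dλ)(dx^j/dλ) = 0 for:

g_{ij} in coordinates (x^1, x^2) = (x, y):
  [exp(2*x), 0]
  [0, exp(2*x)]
Geodesic equation: d^2x^k/dλ^2 + Γ^k_{ij} (dx^i/dλ)(dx^j/dλ) = 0.
Non-zero Christoffel symbols:
Γ^x_{x x} = 1
Γ^x_{y y} = -1
Γ^y_{x y} = 1
Substituting (the symmetric pair Γ^k_{ij}, Γ^k_{ji} combines into a factor 2):
d^2x/dλ^2 + (dx/dλ)^2 - (dy/dλ)^2 = 0
d^2y/dλ^2 + 2 (dx/dλ)(dy/dλ) = 0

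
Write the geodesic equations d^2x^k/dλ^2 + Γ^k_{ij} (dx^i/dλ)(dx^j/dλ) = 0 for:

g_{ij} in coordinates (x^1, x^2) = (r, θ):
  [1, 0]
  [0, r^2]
Geodesic equation: d^2x^k/dλ^2 + Γ^k_{ij} (dx^i/dλ)(dx^j/dλ) = 0.
Non-zero Christoffel symbols:
Γ^r_{θ θ} = -r
Γ^θ_{r θ} = 1/r
Substituting (the symmetric pair Γ^k_{ij}, Γ^k_{ji} combines into a factor 2):
d^2r/dλ^2 - r (dθ/dλ)^2 = 0
d^2θ/dλ^2 + (2/r) (dr/dλ)(dθ/dλ) = 0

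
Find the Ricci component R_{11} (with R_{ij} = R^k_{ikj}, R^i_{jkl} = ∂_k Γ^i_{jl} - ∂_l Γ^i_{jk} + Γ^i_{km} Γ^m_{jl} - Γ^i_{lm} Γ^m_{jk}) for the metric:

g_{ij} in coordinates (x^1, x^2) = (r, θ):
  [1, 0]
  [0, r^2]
Non-zero Christoffel symbols (Γ^k_{ij} = Γ^k_{ji}):
Γ^r_{θ θ} = -r
Γ^θ_{r θ} = 1/r
R^r_{r r r} = 0 (a repeated index in an antisymmetric pair)
R^θ_{r θ r} = ∂_θ Γ^θ_{r r} - ∂_r Γ^θ_{r θ} + Γ^θ_{θ m} Γ^m_{r r} - Γ^θ_{r m} Γ^m_{r θ}
  = (0) - (-1/r^2) + (0) - (1/r^2) = 0
R_{rr} = R^r_{r r r} + R^θ_{r θ r} = (0) + (0) = 0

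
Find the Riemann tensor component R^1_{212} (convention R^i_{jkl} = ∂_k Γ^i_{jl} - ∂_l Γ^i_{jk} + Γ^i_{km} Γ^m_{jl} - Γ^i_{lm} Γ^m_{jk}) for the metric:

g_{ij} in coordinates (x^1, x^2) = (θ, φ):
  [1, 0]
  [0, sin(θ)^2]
Non-zero Christoffel symbols (Γ^k_{ij} = Γ^k_{ji}):
Γ^θ_{φ φ} = -sin(2*θ)/2
Γ^φ_{θ φ} = 1/tan(θ)
R^θ_{φ θ φ} = ∂_θ Γ^θ_{φ φ} - ∂_φ Γ^θ_{φ θ} + Γ^θ_{θ m} Γ^m_{φ φ} - Γ^θ_{φ m} Γ^m_{φ θ}
  = (-cos(2*θ)) - (0) + (0) - (-cos(θ)^2) = sin(θ)^2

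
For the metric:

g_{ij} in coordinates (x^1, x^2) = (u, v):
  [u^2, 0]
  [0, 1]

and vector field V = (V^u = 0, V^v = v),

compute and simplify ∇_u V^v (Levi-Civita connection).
Non-zero Christoffel symbols:
Γ^u_{u u} = 1/u
∇_u V^v = ∂_u V^v + Γ^v_{u j} V^j
  = (0) + (0)(0) + (0)(v)
  = 0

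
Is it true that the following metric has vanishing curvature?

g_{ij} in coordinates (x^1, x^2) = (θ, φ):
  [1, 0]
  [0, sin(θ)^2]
Non-zero Christoffel symbols:
Γ^θ_{φ φ} = -sin(2*θ)/2
Γ^φ_{θ φ} = 1/tan(θ)
Ricci tensor: R_{θθ} = 1, R_{θφ} = 0, R_{φφ} = sin(θ)^2
The Ricci tensor is non-zero, so the Riemann tensor is non-zero: not flat.
No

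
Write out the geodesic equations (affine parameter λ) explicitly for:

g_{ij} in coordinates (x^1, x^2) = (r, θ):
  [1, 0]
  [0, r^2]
Geodesic equation: d^2x^k/dλ^2 + Γ^k_{ij} (dx^i/dλ)(dx^j/dλ) = 0.
Non-zero Christoffel symbols:
Γ^r_{θ θ} = -r
Γ^θ_{r θ} = 1/r
Substituting (the symmetric pair Γ^k_{ij}, Γ^k_{ji} combines into a factor 2):
d^2r/dλ^2 - r (dθ/dλ)^2 = 0
d^2θ/dλ^2 + (2/r) (dr/dλ)(dθ/dλ) = 0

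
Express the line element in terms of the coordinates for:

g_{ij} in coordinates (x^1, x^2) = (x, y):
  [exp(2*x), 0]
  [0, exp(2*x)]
ds^2 = g_{ij} dx^i dx^j; only the non-zero components contribute.
ds^2 = exp(2*x) dx^2 + exp(2*x) dy^2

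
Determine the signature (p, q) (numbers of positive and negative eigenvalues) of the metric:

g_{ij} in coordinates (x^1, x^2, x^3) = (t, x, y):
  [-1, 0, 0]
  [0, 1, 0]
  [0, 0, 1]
The metric is diagonal, so its eigenvalues are the diagonal entries: -1, 1, 1 (at a generic point, where coordinate-dependent entries are positive).
2 positive, 1 negative.
(2, 1) - Lorentzian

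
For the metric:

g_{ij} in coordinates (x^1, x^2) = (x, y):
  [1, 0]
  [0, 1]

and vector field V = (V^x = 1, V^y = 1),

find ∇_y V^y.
All Christoffel symbols are zero.
∇_y V^y = ∂_y V^y + Γ^y_{y j} V^j
  = (0) + (0)(1) + (0)(1)
  = 0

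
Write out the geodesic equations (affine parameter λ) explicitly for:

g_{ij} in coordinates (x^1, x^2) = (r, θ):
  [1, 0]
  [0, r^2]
Geodesic equation: d^2x^k/dλ^2 + Γ^k_{ij} (dx^i/dλ)(dx^j/dλ) = 0.
Non-zero Christoffel symbols:
Γ^r_{θ θ} = -r
Γ^θ_{r θ} = 1/r
Substituting (the symmetric pair Γ^k_{ij}, Γ^k_{ji} combines into a factor 2):
d^2r/dλ^2 - r (dθ/dλ)^2 = 0
d^2θ/dλ^2 + (2/r) (dr/dλ)(dθ/dλ) = 0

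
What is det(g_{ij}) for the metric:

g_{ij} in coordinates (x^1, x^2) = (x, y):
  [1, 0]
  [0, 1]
For a 2×2 metric: det(g) = g_{11}·g_{22} - g_{12}·g_{21}
= (1)·(1) - (0)·(0)
= 1 - 0
det(g) = 1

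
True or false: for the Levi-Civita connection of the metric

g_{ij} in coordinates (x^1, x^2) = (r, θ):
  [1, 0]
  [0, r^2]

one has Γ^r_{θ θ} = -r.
Γ^r_{θ θ} = (1/2) g^{rr} (∂_θ g_{rθ} + ∂_θ g_{rθ} - ∂_r g_{θθ}) = (1/2)(1)((0) + (0) - (2*r)) = -r
This equals the proposed value -r.
True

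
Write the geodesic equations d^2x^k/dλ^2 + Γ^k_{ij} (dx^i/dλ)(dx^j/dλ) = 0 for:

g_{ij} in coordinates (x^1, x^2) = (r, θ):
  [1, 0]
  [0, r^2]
Geodesic equation: d^2x^k/dλ^2 + Γ^k_{ij} (dx^i/dλ)(dx^j/dλ) = 0.
Non-zero Christoffel symbols:
Γ^r_{θ θ} = -r
Γ^θ_{r θ} = 1/r
Substituting (the symmetric pair Γ^k_{ij}, Γ^k_{ji} combines into a factor 2):
d^2r/dλ^2 - r (dθ/dλ)^2 = 0
d^2θ/dλ^2 + (2/r) (dr/dλ)(dθ/dλ) = 0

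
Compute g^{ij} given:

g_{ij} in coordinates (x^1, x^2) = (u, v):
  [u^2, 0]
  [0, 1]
The metric is diagonal, so g^{ij} is diagonal with entries 1/g_{ii}: diag(1/(u^2), 1).
g^{ij}:
  [1/u^2, 0]
  [0, 1]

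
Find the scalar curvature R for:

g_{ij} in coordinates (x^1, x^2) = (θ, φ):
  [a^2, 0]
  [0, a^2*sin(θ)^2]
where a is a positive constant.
Non-zero Christoffel symbols (Γ^k_{ij} = Γ^k_{ji}):
Γ^θ_{φ φ} = -sin(2*θ)/2
Γ^φ_{θ φ} = 1/tan(θ)
Ricci tensor (R_{ij} = R^k_{ikj}): R_{θθ} = 1, R_{θφ} = 0, R_{φφ} = sin(θ)^2
Inverse metric: g^{θθ} = 1/a^2, g^{φφ} = 1/(a^2*sin(θ)^2)
R = g^{ij} R_{ij} = (1/a^2)(1) + (1/(a^2*sin(θ)^2))(sin(θ)^2) = 2/a^2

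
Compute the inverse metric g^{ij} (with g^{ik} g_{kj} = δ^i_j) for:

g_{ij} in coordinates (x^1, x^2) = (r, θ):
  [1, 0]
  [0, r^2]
The metric is diagonal, so g^{ij} is diagonal with entries 1/g_{ii}: diag(1, 1/(r^2)).
g^{ij}:
  [1, 0]
  [0, 1/r^2]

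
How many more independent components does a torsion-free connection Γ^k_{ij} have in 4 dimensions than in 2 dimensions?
Independent components in n dimensions: n × n(n+1)/2 = n^2(n+1)/2.
4D: 4 × 10 = 40
2D: 2 × 3 = 6
Difference = 40 - 6 = 34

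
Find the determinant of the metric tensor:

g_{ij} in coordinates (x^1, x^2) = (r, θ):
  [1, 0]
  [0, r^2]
For a 2×2 metric: det(g) = g_{11}·g_{22} - g_{12}·g_{21}
= (1)·(r^2) - (0)·(0)
= r^2 - 0
det(g) = r^2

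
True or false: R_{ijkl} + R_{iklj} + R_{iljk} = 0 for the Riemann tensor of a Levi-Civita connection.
This is the first (algebraic) Bianchi identity.
True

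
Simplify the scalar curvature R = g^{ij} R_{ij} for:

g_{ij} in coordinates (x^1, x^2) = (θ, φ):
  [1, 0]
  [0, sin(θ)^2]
Non-zero Christoffel symbols (Γ^k_{ij} = Γ^k_{ji}):
Γ^θ_{φ φ} = -sin(2*θ)/2
Γ^φ_{θ φ} = 1/tan(θ)
Ricci tensor (R_{ij} = R^k_{ikj}): R_{θθ} = 1, R_{θφ} = 0, R_{φφ} = sin(θ)^2
Inverse metric: g^{θθ} = 1, g^{φφ} = 1/sin(θ)^2
R = g^{ij} R_{ij} = (1)(1) + (1/sin(θ)^2)(sin(θ)^2) = 2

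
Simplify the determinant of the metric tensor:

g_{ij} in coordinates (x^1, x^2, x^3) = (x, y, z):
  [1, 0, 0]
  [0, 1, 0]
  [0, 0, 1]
Diagonal metric: det(g) = g_{11}·g_{22}·g_{33}
= (1)·(1)·(1)
det(g) = 1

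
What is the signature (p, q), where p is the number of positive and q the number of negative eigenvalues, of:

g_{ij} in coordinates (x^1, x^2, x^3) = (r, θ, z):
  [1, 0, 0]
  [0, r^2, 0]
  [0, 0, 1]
The metric is diagonal, so its eigenvalues are the diagonal entries: 1, r^2, 1 (at a generic point, where coordinate-dependent entries are positive).
3 positive, 0 negative.
(3, 0) - Riemannian (positive definite)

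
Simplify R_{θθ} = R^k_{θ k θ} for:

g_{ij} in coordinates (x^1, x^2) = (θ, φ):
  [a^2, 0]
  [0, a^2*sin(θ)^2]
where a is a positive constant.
Non-zero Christoffel symbols (Γ^k_{ij} = Γ^k_{ji}):
Γ^θ_{φ φ} = -sin(2*θ)/2
Γ^φ_{θ φ} = 1/tan(θ)
R^θ_{θ θ θ} = 0 (a repeated index in an antisymmetric pair)
R^φ_{θ φ θ} = ∂_φ Γ^φ_{θ θ} - ∂_θ Γ^φ_{θ φ} + Γ^φ_{φ m} Γ^m_{θ θ} - Γ^φ_{θ m} Γ^m_{θ φ}
  = (0) - (-1/sin(θ)^2) + (0) - (1/tan(θ)^2) = 1
R_{θθ} = R^θ_{θ θ θ} + R^φ_{θ φ θ} = (0) + (1) = 1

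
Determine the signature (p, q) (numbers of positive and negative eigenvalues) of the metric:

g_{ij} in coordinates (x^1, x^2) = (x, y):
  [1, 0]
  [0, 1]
The metric is diagonal, so its eigenvalues are the diagonal entries: 1, 1 (at a generic point, where coordinate-dependent entries are positive).
2 positive, 0 negative.
(2, 0) - Riemannian (positive definite)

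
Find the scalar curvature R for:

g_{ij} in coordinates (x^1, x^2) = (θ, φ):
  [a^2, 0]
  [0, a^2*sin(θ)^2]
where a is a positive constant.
Non-zero Christoffel symbols (Γ^k_{ij} = Γ^k_{ji}):
Γ^θ_{φ φ} = -sin(2*θ)/2
Γ^φ_{θ φ} = 1/tan(θ)
Ricci tensor (R_{ij} = R^k_{ikj}): R_{θθ} = 1, R_{θφ} = 0, R_{φφ} = sin(θ)^2
Inverse metric: g^{θθ} = 1/a^2, g^{φφ} = 1/(a^2*sin(θ)^2)
R = g^{ij} R_{ij} = (1/a^2)(1) + (1/(a^2*sin(θ)^2))(sin(θ)^2) = 2/a^2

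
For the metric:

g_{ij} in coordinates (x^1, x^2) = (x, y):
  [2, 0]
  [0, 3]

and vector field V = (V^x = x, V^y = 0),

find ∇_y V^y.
All Christoffel symbols are zero.
∇_y V^y = ∂_y V^y + Γ^y_{y j} V^j
  = (0) + (0)(x) + (0)(0)
  = 0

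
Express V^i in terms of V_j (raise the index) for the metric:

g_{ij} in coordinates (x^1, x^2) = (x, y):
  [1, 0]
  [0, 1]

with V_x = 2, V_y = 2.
Inverse metric (diagonal): g^{xx} = 1, g^{yy} = 1
V^i = g^{ij} V_j:
V^x = (1)(2) + (0)(2) = 2
V^y = (0)(2) + (1)(2) = 2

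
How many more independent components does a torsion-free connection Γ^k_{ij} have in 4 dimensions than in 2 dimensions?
Independent components in n dimensions: n × n(n+1)/2 = n^2(n+1)/2.
4D: 4 × 10 = 40
2D: 2 × 3 = 6
Difference = 40 - 6 = 34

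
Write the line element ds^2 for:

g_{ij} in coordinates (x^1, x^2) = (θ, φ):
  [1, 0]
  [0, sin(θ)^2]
ds^2 = g_{ij} dx^i dx^j; only the non-zero components contribute.
ds^2 = dθ^2 + sin(θ)^2 dφ^2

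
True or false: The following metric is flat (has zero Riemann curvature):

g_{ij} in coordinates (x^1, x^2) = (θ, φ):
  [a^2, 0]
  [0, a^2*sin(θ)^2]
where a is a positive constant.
Non-zero Christoffel symbols:
Γ^θ_{φ φ} = -sin(2*θ)/2
Γ^φ_{θ φ} = 1/tan(θ)
Ricci tensor: R_{θθ} = 1, R_{θφ} = 0, R_{φφ} = sin(θ)^2
The Ricci tensor is non-zero, so the Riemann tensor is non-zero: not flat.
False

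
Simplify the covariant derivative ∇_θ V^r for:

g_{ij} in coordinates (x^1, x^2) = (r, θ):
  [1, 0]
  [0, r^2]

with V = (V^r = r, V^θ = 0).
Non-zero Christoffel symbols:
Γ^r_{θ θ} = -r
Γ^θ_{r θ} = 1/r
∇_θ V^r = ∂_θ V^r + Γ^r_{θ j} V^j
  = (0) + (0)(r) + (-r)(0)
  = 0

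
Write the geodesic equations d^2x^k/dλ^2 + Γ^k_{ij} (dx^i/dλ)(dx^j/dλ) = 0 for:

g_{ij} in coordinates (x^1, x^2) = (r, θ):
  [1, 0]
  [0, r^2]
Geodesic equation: d^2x^k/dλ^2 + Γ^k_{ij} (dx^i/dλ)(dx^j/dλ) = 0.
Non-zero Christoffel symbols:
Γ^r_{θ θ} = -r
Γ^θ_{r θ} = 1/r
Substituting (the symmetric pair Γ^k_{ij}, Γ^k_{ji} combines into a factor 2):
d^2r/dλ^2 - r (dθ/dλ)^2 = 0
d^2θ/dλ^2 + (2/r) (dr/dλ)(dθ/dλ) = 0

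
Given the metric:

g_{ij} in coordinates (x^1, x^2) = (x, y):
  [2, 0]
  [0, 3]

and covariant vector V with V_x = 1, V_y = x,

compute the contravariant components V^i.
Inverse metric (diagonal): g^{xx} = 1/2, g^{yy} = 1/3
V^i = g^{ij} V_j:
V^x = (1/2)(1) + (0)(x) = 1/2
V^y = (0)(1) + (1/3)(x) = x/3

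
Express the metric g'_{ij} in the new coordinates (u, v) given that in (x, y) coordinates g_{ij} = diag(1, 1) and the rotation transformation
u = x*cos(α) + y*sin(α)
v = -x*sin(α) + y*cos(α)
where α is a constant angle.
Invert the transformation: x = u*cos(α) - v*sin(α), y = u*sin(α) + v*cos(α)
g'_{ij} = (∂x^k/∂x'^i)(∂x^l/∂x'^j) g_{kl}; with g_{kl} = δ_{kl} this is Σ_k (∂x^k/∂x'^i)(∂x^k/∂x'^j).
Jacobian: ∂x/∂u = cos(α), ∂x/∂v = -sin(α), ∂y/∂u = sin(α), ∂y/∂v = cos(α)
g'_{uu} = (cos(α))(cos(α)) + (sin(α))(sin(α)) = 1
g'_{uv} = (cos(α))(-sin(α)) + (sin(α))(cos(α)) = 0
g'_{vv} = (-sin(α))(-sin(α)) + (cos(α))(cos(α)) = 1
g'_{ij} = diag(1, 1)
The Euclidean metric is invariant under rotations.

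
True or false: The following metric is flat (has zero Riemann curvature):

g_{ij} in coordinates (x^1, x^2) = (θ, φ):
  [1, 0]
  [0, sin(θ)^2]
Non-zero Christoffel symbols:
Γ^θ_{φ φ} = -sin(2*θ)/2
Γ^φ_{θ φ} = 1/tan(θ)
Ricci tensor: R_{θθ} = 1, R_{θφ} = 0, R_{φφ} = sin(θ)^2
The Ricci tensor is non-zero, so the Riemann tensor is non-zero: not flat.
False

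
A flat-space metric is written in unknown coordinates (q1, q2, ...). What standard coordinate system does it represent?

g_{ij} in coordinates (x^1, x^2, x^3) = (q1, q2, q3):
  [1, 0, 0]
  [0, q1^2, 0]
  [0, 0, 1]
The line element ds^2 = dq1^2 + q1^2 dq2^2 + dq3^2 is dr^2 + r^2 dθ^2 + dz^2 with q1 = r, q2 = θ, q3 = z.
cylindrical coordinates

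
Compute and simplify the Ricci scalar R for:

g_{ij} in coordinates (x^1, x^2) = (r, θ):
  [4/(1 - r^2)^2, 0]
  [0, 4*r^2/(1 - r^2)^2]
Non-zero Christoffel symbols (Γ^k_{ij} = Γ^k_{ji}):
Γ^r_{r r} = 2*r/(1 - r^2)
Γ^r_{θ θ} = (r^3 + r)/(r^2 - 1)
Γ^θ_{r θ} = (-r^2 - 1)/(r^3 - r)
Ricci tensor (R_{ij} = R^k_{ikj}): R_{rr} = -4/(r^2 - 1)^2, R_{rθ} = 0, R_{θθ} = -4*r^2/(r^2 - 1)^2
Inverse metric: g^{rr} = (1 - r^2)^2/4, g^{θθ} = (1 - r^2)^2/(4*r^2)
R = g^{ij} R_{ij} = ((1 - r^2)^2/4)(-4/(r^2 - 1)^2) + ((1 - r^2)^2/(4*r^2))(-4*r^2/(r^2 - 1)^2) = -2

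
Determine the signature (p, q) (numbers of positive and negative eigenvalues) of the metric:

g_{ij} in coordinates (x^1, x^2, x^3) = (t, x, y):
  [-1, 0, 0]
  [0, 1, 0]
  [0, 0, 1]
The metric is diagonal, so its eigenvalues are the diagonal entries: -1, 1, 1 (at a generic point, where coordinate-dependent entries are positive).
2 positive, 1 negative.
(2, 1) - Lorentzian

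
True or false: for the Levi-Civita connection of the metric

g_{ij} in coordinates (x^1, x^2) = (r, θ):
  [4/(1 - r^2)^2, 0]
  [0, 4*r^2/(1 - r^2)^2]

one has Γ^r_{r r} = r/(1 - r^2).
Γ^r_{r r} = (1/2) g^{rr} (∂_r g_{rr} + ∂_r g_{rr} - ∂_r g_{rr}) = (1/2)((1 - r^2)^2/4)((16*r/(1 - r^2)^3) + (16*r/(1 - r^2)^3) - (16*r/(1 - r^2)^3)) = 2*r/(1 - r^2)
This differs from the proposed value r/(1 - r^2).
False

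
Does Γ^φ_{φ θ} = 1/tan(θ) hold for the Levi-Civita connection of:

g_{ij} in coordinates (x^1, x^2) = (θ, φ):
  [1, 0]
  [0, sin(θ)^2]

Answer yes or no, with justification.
Γ^φ_{φ θ} = (1/2) g^{φφ} (∂_φ g_{φθ} + ∂_θ g_{φφ} - ∂_φ g_{φθ}) = (1/2)(1/sin(θ)^2)((0) + (sin(2*θ)) - (0)) = 1/tan(θ)
This equals the proposed value 1/tan(θ).
Yes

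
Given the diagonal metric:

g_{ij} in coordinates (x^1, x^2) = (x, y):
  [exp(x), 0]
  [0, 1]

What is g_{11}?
With x^1 = x, x^2 = y, g_{11} = g_{xx} is the row-1, column-1 entry of the matrix.
g_{11} = exp(x)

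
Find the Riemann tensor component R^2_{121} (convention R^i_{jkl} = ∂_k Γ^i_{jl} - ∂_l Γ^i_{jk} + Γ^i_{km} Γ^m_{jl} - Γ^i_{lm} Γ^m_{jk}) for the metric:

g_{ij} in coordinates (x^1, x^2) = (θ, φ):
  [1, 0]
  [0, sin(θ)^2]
Non-zero Christoffel symbols (Γ^k_{ij} = Γ^k_{ji}):
Γ^θ_{φ φ} = -sin(2*θ)/2
Γ^φ_{θ φ} = 1/tan(θ)
R^φ_{θ φ θ} = ∂_φ Γ^φ_{θ θ} - ∂_θ Γ^φ_{θ φ} + Γ^φ_{φ m} Γ^m_{θ θ} - Γ^φ_{θ m} Γ^m_{θ φ}
  = (0) - (-1/sin(θ)^2) + (0) - (1/tan(θ)^2) = 1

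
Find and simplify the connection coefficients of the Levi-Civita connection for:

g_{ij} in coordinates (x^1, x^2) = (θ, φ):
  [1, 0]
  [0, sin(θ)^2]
Using Γ^k_{ij} = (1/2) g^{km} (∂_i g_{mj} + ∂_j g_{mi} - ∂_m g_{ij}); the metric is diagonal, so only the m = k term contributes.
Non-zero symbols (using the symmetry Γ^k_{ij} = Γ^k_{ji}):
Γ^θ_{φ φ} = (1/2) g^{θθ} (∂_φ g_{θφ} + ∂_φ g_{θφ} - ∂_θ g_{φφ}) = (1/2)(1)((0) + (0) - (sin(2*θ))) = -sin(2*θ)/2
Γ^φ_{θ φ} = (1/2) g^{φφ} (∂_θ g_{φφ} + ∂_φ g_{φθ} - ∂_φ g_{θφ}) = (1/2)(1/sin(θ)^2)((sin(2*θ)) + (0) - (0)) = 1/tan(θ)
All other Christoffel symbols are zero.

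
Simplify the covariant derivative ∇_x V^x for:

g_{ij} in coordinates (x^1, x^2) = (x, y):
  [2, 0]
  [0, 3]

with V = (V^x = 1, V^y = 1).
All Christoffel symbols are zero.
∇_x V^x = ∂_x V^x + Γ^x_{x j} V^j
  = (0) + (0)(1) + (0)(1)
  = 0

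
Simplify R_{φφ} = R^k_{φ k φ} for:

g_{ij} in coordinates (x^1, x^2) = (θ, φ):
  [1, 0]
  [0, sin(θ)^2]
Non-zero Christoffel symbols (Γ^k_{ij} = Γ^k_{ji}):
Γ^θ_{φ φ} = -sin(2*θ)/2
Γ^φ_{θ φ} = 1/tan(θ)
R^θ_{φ θ φ} = ∂_θ Γ^θ_{φ φ} - ∂_φ Γ^θ_{φ θ} + Γ^θ_{θ m} Γ^m_{φ φ} - Γ^θ_{φ m} Γ^m_{φ θ}
  = (-cos(2*θ)) - (0) + (0) - (-cos(θ)^2) = sin(θ)^2
R^φ_{φ φ φ} = 0 (a repeated index in an antisymmetric pair)
R_{φφ} = R^θ_{φ θ φ} + R^φ_{φ φ φ} = (sin(θ)^2) + (0) = sin(θ)^2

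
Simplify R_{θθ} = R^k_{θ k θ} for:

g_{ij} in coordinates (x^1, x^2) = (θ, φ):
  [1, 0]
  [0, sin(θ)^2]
Non-zero Christoffel symbols (Γ^k_{ij} = Γ^k_{ji}):
Γ^θ_{φ φ} = -sin(2*θ)/2
Γ^φ_{θ φ} = 1/tan(θ)
R^θ_{θ θ θ} = 0 (a repeated index in an antisymmetric pair)
R^φ_{θ φ θ} = ∂_φ Γ^φ_{θ θ} - ∂_θ Γ^φ_{θ φ} + Γ^φ_{φ m} Γ^m_{θ θ} - Γ^φ_{θ m} Γ^m_{θ φ}
  = (0) - (-1/sin(θ)^2) + (0) - (1/tan(θ)^2) = 1
R_{θθ} = R^θ_{θ θ θ} + R^φ_{θ φ θ} = (0) + (1) = 1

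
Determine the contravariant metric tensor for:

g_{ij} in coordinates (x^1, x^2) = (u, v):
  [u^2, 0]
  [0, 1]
The metric is diagonal, so g^{ij} is diagonal with entries 1/g_{ii}: diag(1/(u^2), 1).
g^{ij}:
  [1/u^2, 0]
  [0, 1]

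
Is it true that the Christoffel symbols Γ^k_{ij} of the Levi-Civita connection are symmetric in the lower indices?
The Levi-Civita connection is torsion-free, which is exactly Γ^k_{ij} = Γ^k_{ji}.
Yes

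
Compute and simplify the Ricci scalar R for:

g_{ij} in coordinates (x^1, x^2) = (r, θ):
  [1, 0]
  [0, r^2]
Non-zero Christoffel symbols (Γ^k_{ij} = Γ^k_{ji}):
Γ^r_{θ θ} = -r
Γ^θ_{r θ} = 1/r
Ricci tensor (R_{ij} = R^k_{ikj}): R_{rr} = 0, R_{rθ} = 0, R_{θθ} = 0
Inverse metric: g^{rr} = 1, g^{θθ} = 1/r^2
R = g^{ij} R_{ij} = (1)(0) + (1/r^2)(0) = 0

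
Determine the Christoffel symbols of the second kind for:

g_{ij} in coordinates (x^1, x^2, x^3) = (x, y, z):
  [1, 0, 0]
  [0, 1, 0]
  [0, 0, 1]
Using Γ^k_{ij} = (1/2) g^{km} (∂_i g_{mj} + ∂_j g_{mi} - ∂_m g_{ij}); the metric is diagonal, so only the m = k term contributes.
Every metric component is constant, so all ∂_m g_{ij} = 0 and every Christoffel symbol vanishes.
All Christoffel symbols are zero.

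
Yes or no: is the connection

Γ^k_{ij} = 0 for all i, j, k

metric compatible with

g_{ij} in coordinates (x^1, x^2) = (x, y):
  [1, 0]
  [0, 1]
Using ∇_k g_{ij} = ∂_k g_{ij} - Γ^m_{ki} g_{mj} - Γ^m_{kj} g_{im}:
e.g. ∇_y g_{xy} = (0) - (0) - (0) = 0
Every component ∇_k g_{ij} vanishes: the connection is metric compatible.
Yes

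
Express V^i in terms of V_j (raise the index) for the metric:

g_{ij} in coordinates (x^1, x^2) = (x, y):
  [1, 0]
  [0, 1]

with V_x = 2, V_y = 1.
Inverse metric (diagonal): g^{xx} = 1, g^{yy} = 1
V^i = g^{ij} V_j:
V^x = (1)(2) + (0)(1) = 2
V^y = (0)(2) + (1)(1) = 1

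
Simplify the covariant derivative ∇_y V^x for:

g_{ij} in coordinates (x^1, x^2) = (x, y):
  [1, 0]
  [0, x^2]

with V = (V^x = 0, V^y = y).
Non-zero Christoffel symbols:
Γ^x_{y y} = -x
Γ^y_{x y} = 1/x
∇_y V^x = ∂_y V^x + Γ^x_{y j} V^j
  = (0) + (0)(0) + (-x)(y)
  = -x*y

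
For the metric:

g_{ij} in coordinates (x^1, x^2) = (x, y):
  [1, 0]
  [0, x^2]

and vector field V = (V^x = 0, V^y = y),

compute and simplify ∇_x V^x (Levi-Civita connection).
Non-zero Christoffel symbols:
Γ^x_{y y} = -x
Γ^y_{x y} = 1/x
∇_x V^x = ∂_x V^x + Γ^x_{x j} V^j
  = (0) + (0)(0) + (0)(y)
  = 0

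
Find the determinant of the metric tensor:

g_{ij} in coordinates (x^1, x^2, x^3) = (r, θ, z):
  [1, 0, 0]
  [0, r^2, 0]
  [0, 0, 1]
Diagonal metric: det(g) = g_{11}·g_{22}·g_{33}
= (1)·(r^2)·(1)
det(g) = r^2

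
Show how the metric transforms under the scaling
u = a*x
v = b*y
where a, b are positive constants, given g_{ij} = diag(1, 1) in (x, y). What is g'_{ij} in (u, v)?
Invert the transformation: x = u/a, y = v/b
g'_{ij} = (∂x^k/∂x'^i)(∂x^l/∂x'^j) g_{kl}; with g_{kl} = δ_{kl} this is Σ_k (∂x^k/∂x'^i)(∂x^k/∂x'^j).
Jacobian: ∂x/∂u = 1/a, ∂x/∂v = 0, ∂y/∂u = 0, ∂y/∂v = 1/b
g'_{uu} = (1/a)(1/a) + (0)(0) = 1/a^2
g'_{uv} = (1/a)(0) + (0)(1/b) = 0
g'_{vv} = (0)(0) + (1/b)(1/b) = 1/b^2
g'_{ij} = diag(1/a^2, 1/b^2)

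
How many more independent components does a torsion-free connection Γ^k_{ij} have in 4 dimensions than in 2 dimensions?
Independent components in n dimensions: n × n(n+1)/2 = n^2(n+1)/2.
4D: 4 × 10 = 40
2D: 2 × 3 = 6
Difference = 40 - 6 = 34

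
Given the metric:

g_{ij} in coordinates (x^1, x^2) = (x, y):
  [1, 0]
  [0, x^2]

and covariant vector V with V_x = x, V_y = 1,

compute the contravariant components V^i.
Inverse metric (diagonal): g^{xx} = 1, g^{yy} = 1/x^2
V^i = g^{ij} V_j:
V^x = (1)(x) + (0)(1) = x
V^y = (0)(x) + (1/x^2)(1) = 1/x^2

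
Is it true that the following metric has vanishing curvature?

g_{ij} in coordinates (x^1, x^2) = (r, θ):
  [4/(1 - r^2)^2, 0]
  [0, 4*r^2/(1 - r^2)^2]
Non-zero Christoffel symbols:
Γ^r_{r r} = 2*r/(1 - r^2)
Γ^r_{θ θ} = (r^3 + r)/(r^2 - 1)
Γ^θ_{r θ} = (-r^2 - 1)/(r^3 - r)
Ricci tensor: R_{rr} = -4/(r^2 - 1)^2, R_{rθ} = 0, R_{θθ} = -4*r^2/(r^2 - 1)^2
The Ricci tensor is non-zero, so the Riemann tensor is non-zero: not flat.
No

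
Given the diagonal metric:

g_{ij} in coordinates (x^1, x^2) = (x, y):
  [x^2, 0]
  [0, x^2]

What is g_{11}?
With x^1 = x, x^2 = y, g_{11} = g_{xx} is the row-1, column-1 entry of the matrix.
g_{11} = x^2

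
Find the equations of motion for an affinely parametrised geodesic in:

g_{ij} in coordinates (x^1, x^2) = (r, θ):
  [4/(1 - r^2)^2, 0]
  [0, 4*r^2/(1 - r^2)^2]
Geodesic equation: d^2x^k/dλ^2 + Γ^k_{ij} (dx^i/dλ)(dx^j/dλ) = 0.
Non-zero Christoffel symbols:
Γ^r_{r r} = 2*r/(1 - r^2)
Γ^r_{θ θ} = (r^3 + r)/(r^2 - 1)
Γ^θ_{r θ} = (-r^2 - 1)/(r^3 - r)
Substituting (the symmetric pair Γ^k_{ij}, Γ^k_{ji} combines into a factor 2):
d^2r/dλ^2 + (2*r/(1 - r^2)) (dr/dλ)^2 + ((r^3 + r)/(r^2 - 1)) (dθ/dλ)^2 = 0
d^2θ/dλ^2 + ((-2*r^2 - 2)/(r^3 - r)) (dr/dλ)(dθ/dλ) = 0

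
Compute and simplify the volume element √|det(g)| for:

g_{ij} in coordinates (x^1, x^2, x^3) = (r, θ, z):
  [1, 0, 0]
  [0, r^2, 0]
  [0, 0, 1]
det(g) = r^2
√|det(g)| = r
Volume element: dV = r dr dθ dz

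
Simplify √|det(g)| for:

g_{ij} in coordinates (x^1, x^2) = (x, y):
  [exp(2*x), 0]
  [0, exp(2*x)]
det(g) = exp(4*x)
√|det(g)| = exp(2*x)
Volume element: dV = exp(2*x) dx dy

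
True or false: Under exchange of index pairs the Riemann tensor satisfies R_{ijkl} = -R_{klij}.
The pair-exchange symmetry has a plus sign: R_{ijkl} = +R_{klij}.
False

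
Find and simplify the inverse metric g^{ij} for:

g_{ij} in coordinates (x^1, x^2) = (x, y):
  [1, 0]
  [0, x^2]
The metric is diagonal, so g^{ij} is diagonal with entries 1/g_{ii}: diag(1, 1/(x^2)).
g^{ij}:
  [1, 0]
  [0, 1/x^2]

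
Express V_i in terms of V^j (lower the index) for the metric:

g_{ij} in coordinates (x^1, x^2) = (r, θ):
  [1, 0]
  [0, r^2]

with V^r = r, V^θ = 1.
V_i = g_{ij} V^j:
V_r = (1)(r) + (0)(1) = r
V_θ = (0)(r) + (r^2)(1) = r^2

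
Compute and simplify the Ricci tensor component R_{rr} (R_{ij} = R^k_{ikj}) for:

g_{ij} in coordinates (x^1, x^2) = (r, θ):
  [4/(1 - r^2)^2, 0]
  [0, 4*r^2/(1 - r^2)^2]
Non-zero Christoffel symbols (Γ^k_{ij} = Γ^k_{ji}):
Γ^r_{r r} = 2*r/(1 - r^2)
Γ^r_{θ θ} = (r^3 + r)/(r^2 - 1)
Γ^θ_{r θ} = (-r^2 - 1)/(r^3 - r)
R^r_{r r r} = 0 (a repeated index in an antisymmetric pair)
R^θ_{r θ r} = ∂_θ Γ^θ_{r r} - ∂_r Γ^θ_{r θ} + Γ^θ_{θ m} Γ^m_{r r} - Γ^θ_{r m} Γ^m_{r θ}
  = (0) - ((r^4 + 4*r^2 - 1)/(r^3 - r)^2) + (2*(r^2 + 1)/(r^2 - 1)^2) - ((r^2 + 1)^2/(r^3 - r)^2) = -4/(r^2 - 1)^2
R_{rr} = R^r_{r r r} + R^θ_{r θ r} = (0) + (-4/(r^2 - 1)^2) = -4/(r^2 - 1)^2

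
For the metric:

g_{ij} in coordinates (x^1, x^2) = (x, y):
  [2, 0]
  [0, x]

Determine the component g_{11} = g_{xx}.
With x^1 = x, x^2 = y, g_{11} = g_{xx} is the row-1, column-1 entry of the matrix.
g_{11} = 2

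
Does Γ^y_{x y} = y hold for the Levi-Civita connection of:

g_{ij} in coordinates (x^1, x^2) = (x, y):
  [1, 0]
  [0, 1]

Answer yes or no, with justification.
Γ^y_{x y} = (1/2) g^{yy} (∂_x g_{yy} + ∂_y g_{yx} - ∂_y g_{xy}) = (1/2)(1)((0) + (0) - (0)) = 0
This differs from the proposed value y.
No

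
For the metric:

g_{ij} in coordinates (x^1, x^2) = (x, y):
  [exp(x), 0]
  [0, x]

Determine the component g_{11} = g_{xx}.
With x^1 = x, x^2 = y, g_{11} = g_{xx} is the row-1, column-1 entry of the matrix.
g_{11} = exp(x)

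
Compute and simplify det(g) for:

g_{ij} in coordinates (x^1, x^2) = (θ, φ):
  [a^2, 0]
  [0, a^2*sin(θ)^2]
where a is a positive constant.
For a 2×2 metric: det(g) = g_{11}·g_{22} - g_{12}·g_{21}
= (a^2)·(a^2*sin(θ)^2) - (0)·(0)
= a^4*sin(θ)^2 - 0
det(g) = a^4*sin(θ)^2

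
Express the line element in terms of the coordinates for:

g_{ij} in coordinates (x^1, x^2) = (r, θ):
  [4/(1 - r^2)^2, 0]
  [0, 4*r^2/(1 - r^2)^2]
ds^2 = g_{ij} dx^i dx^j; only the non-zero components contribute.
ds^2 = (4/(1 - r^2)^2) dr^2 + (4*r^2/(1 - r^2)^2) dθ^2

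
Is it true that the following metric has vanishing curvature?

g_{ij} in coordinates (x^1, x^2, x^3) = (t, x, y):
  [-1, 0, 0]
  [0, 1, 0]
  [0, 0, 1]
All metric components are constant, so every Christoffel symbol vanishes and R^i_{jkl} = 0.
Yes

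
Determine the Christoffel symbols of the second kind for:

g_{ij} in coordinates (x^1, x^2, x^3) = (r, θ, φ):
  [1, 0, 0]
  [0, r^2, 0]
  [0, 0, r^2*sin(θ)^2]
Using Γ^k_{ij} = (1/2) g^{km} (∂_i g_{mj} + ∂_j g_{mi} - ∂_m g_{ij}); the metric is diagonal, so only the m = k term contributes.
Non-zero symbols (using the symmetry Γ^k_{ij} = Γ^k_{ji}):
Γ^r_{θ θ} = (1/2) g^{rr} (∂_θ g_{rθ} + ∂_θ g_{rθ} - ∂_r g_{θθ}) = (1/2)(1)((0) + (0) - (2*r)) = -r
Γ^r_{φ φ} = (1/2) g^{rr} (∂_φ g_{rφ} + ∂_φ g_{rφ} - ∂_r g_{φφ}) = (1/2)(1)((0) + (0) - (2*r*sin(θ)^2)) = -r*sin(θ)^2
Γ^θ_{r θ} = (1/2) g^{θθ} (∂_r g_{θθ} + ∂_θ g_{θr} - ∂_θ g_{rθ}) = (1/2)(1/r^2)((2*r) + (0) - (0)) = 1/r
Γ^θ_{φ φ} = (1/2) g^{θθ} (∂_φ g_{θφ} + ∂_φ g_{θφ} - ∂_θ g_{φφ}) = (1/2)(1/r^2)((0) + (0) - (r^2*sin(2*θ))) = -sin(2*θ)/2
Γ^φ_{r φ} = (1/2) g^{φφ} (∂_r g_{φφ} + ∂_φ g_{φr} - ∂_φ g_{rφ}) = (1/2)(1/(r^2*sin(θ)^2))((2*r*sin(θ)^2) + (0) - (0)) = 1/r
Γ^φ_{θ φ} = (1/2) g^{φφ} (∂_θ g_{φφ} + ∂_φ g_{φθ} - ∂_φ g_{θφ}) = (1/2)(1/(r^2*sin(θ)^2))((r^2*sin(2*θ)) + (0) - (0)) = 1/tan(θ)
All other Christoffel symbols are zero.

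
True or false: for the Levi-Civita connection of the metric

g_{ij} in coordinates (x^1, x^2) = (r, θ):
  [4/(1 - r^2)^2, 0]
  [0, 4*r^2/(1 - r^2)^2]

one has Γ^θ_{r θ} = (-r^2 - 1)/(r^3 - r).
Γ^θ_{r θ} = (1/2) g^{θθ} (∂_r g_{θθ} + ∂_θ g_{θr} - ∂_θ g_{rθ}) = (1/2)((1 - r^2)^2/(4*r^2))((-8*(r^3 + r)/(r^2 - 1)^3) + (0) - (0)) = (-r^2 - 1)/(r^3 - r)
This equals the proposed value (-r^2 - 1)/(r^3 - r).
True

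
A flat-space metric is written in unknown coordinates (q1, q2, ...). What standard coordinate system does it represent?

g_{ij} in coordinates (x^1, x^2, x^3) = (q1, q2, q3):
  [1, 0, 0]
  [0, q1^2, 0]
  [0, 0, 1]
The line element ds^2 = dq1^2 + q1^2 dq2^2 + dq3^2 is dr^2 + r^2 dθ^2 + dz^2 with q1 = r, q2 = θ, q3 = z.
cylindrical coordinates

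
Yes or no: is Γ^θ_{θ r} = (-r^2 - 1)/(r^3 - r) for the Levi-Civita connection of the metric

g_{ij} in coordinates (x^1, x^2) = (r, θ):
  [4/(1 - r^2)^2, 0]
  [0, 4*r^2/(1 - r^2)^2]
Γ^θ_{θ r} = (1/2) g^{θθ} (∂_θ g_{θr} + ∂_r g_{θθ} - ∂_θ g_{θr}) = (1/2)((1 - r^2)^2/(4*r^2))((0) + (-8*(r^3 + r)/(r^2 - 1)^3) - (0)) = (-r^2 - 1)/(r^3 - r)
This equals the proposed value (-r^2 - 1)/(r^3 - r).
Yes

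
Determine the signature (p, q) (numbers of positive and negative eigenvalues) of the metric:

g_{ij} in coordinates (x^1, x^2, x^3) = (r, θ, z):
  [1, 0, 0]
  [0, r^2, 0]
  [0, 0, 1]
The metric is diagonal, so its eigenvalues are the diagonal entries: 1, r^2, 1 (at a generic point, where coordinate-dependent entries are positive).
3 positive, 0 negative.
(3, 0) - Riemannian (positive definite)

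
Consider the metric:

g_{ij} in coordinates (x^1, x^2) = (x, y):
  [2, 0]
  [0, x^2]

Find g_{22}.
With x^1 = x, x^2 = y, g_{22} = g_{yy} is the row-2, column-2 entry of the matrix.
g_{22} = x^2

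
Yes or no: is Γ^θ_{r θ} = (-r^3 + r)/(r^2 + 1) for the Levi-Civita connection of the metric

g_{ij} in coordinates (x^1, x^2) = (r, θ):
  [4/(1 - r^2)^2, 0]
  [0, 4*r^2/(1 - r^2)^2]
Γ^θ_{r θ} = (1/2) g^{θθ} (∂_r g_{θθ} + ∂_θ g_{θr} - ∂_θ g_{rθ}) = (1/2)((1 - r^2)^2/(4*r^2))((-8*(r^3 + r)/(r^2 - 1)^3) + (0) - (0)) = (-r^2 - 1)/(r^3 - r)
This differs from the proposed value (-r^3 + r)/(r^2 + 1).
No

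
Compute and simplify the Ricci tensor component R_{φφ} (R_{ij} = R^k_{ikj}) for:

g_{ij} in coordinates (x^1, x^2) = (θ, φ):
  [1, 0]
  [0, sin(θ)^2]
Non-zero Christoffel symbols (Γ^k_{ij} = Γ^k_{ji}):
Γ^θ_{φ φ} = -sin(2*θ)/2
Γ^φ_{θ φ} = 1/tan(θ)
R^θ_{φ θ φ} = ∂_θ Γ^θ_{φ φ} - ∂_φ Γ^θ_{φ θ} + Γ^θ_{θ m} Γ^m_{φ φ} - Γ^θ_{φ m} Γ^m_{φ θ}
  = (-cos(2*θ)) - (0) + (0) - (-cos(θ)^2) = sin(θ)^2
R^φ_{φ φ φ} = 0 (a repeated index in an antisymmetric pair)
R_{φφ} = R^θ_{φ θ φ} + R^φ_{φ φ φ} = (sin(θ)^2) + (0) = sin(θ)^2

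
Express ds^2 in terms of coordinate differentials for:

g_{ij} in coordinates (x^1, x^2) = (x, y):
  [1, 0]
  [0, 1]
ds^2 = g_{ij} dx^i dx^j; only the non-zero components contribute.
ds^2 = dx^2 + dy^2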